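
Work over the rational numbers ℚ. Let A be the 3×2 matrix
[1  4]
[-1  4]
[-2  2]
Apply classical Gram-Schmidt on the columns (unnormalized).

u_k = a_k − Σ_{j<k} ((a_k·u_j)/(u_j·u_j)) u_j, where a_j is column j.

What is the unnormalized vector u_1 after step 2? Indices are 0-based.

Step 1: u_0 = a_0 = (1, -1, -2).
Step 2: u_1 = a_1 − (-2/3)·u_0 = (14/3, 10/3, 2/3).

u_1 = (14/3, 10/3, 2/3)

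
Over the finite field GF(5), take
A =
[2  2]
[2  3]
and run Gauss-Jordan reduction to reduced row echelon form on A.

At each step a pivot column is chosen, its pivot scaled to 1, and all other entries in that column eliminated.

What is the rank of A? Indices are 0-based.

rank = 2

step 1: normalize row 0 (÷2) = (1, 1)
  row 1: subtract 2×row0 = (0, 1)
step 2: normalize row 1 (÷1) = (0, 1)
  row 0: subtract 1×row1 = (1, 0)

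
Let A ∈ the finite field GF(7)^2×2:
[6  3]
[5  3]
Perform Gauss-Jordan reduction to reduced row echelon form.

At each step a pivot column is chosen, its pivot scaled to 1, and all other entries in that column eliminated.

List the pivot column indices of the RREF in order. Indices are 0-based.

pivot columns: 0, 1

step 1: normalize row 0 (÷6) = (1, 4)
  row 1: subtract 5×row0 = (0, 4)
step 2: normalize row 1 (÷4) = (0, 1)
  row 0: subtract 4×row1 = (1, 0)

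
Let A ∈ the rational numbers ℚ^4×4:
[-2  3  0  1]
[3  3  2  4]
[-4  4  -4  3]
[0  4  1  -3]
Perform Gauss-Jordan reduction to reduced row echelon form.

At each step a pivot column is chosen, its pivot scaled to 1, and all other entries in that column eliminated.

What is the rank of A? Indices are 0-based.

step 1: normalize row 0 (÷-2) = (1, -3/2, 0, -1/2)
  row 1: subtract 3×row0 = (0, 15/2, 2, 11/2)
  row 2: subtract -4×row0 = (0, -2, -4, 1)
step 2: normalize row 1 (÷15/2) = (0, 1, 4/15, 11/15)
  row 0: subtract -3/2×row1 = (1, 0, 2/5, 3/5)
  row 2: subtract -2×row1 = (0, 0, -52/15, 37/15)
  row 3: subtract 4×row1 = (0, 0, -1/15, -89/15)
step 3: normalize row 2 (÷-52/15) = (0, 0, 1, -37/52)
  row 0: subtract 2/5×row2 = (1, 0, 0, 23/26)
  row 1: subtract 4/15×row2 = (0, 1, 0, 12/13)
  row 3: subtract -1/15×row2 = (0, 0, 0, -311/52)
step 4: normalize row 3 (÷-311/52) = (0, 0, 0, 1)
  row 0: subtract 23/26×row3 = (1, 0, 0, 0)
  row 1: subtract 12/13×row3 = (0, 1, 0, 0)
  row 2: subtract -37/52×row3 = (0, 0, 1, 0)

rank = 4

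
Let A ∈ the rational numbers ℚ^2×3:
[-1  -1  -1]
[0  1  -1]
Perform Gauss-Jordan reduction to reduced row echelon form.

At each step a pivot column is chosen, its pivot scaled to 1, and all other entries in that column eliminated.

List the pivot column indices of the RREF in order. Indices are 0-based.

pivot columns: 0, 1

[1] R0 /= -1  ⇒  (1, 1, 1)
[2] R1 /= 1  ⇒  (0, 1, -1)
     R0 -= 1·R1  ⇒  (1, 0, 2)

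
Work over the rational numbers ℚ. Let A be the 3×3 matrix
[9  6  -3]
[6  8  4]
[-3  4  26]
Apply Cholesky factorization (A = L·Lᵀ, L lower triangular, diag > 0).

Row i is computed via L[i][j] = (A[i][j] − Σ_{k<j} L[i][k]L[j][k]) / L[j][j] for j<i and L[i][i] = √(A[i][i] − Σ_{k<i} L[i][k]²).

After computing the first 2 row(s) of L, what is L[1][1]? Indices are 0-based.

L[1][1] = 2

Step 1: L[0][0] = √(9) = 3.
  L[1][0] = (6) / L[0][0] = 2.
Step 2: L[1][1] = √(4) = 2.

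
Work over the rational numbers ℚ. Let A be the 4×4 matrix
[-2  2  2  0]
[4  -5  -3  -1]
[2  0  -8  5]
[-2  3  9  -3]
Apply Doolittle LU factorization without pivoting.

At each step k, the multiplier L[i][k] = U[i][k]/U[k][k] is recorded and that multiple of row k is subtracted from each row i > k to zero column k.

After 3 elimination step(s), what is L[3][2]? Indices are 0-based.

Step 1: pivot at (0,0) is -2.
  row1 ← row1 − (-2)·row0  ⇒  L[1][0]=-2, U row1=(0, -1, 1, -1)
  row2 ← row2 − (-1)·row0  ⇒  L[2][0]=-1, U row2=(0, 2, -6, 5)
  row3 ← row3 − (1)·row0  ⇒  L[3][0]=1, U row3=(0, 1, 7, -3)
Step 2: pivot at (1,1) is -1.
  row2 ← row2 − (-2)·row1  ⇒  L[2][1]=-2, U row2=(0, 0, -4, 3)
  row3 ← row3 − (-1)·row1  ⇒  L[3][1]=-1, U row3=(0, 0, 8, -4)
Step 3: pivot at (2,2) is -4.
  row3 ← row3 − (-2)·row2  ⇒  L[3][2]=-2, U row3=(0, 0, 0, 2)

L[3][2] = -2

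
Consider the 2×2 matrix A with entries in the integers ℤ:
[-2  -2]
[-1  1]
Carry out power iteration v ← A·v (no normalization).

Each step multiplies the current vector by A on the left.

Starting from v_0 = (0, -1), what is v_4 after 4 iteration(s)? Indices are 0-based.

v_0 = (0, -1).
v_1 = A·v_0 = (2, -1).
v_2 = A·v_1 = (-2, -3).
v_3 = A·v_2 = (10, -1).
v_4 = A·v_3 = (-18, -11).

v_4 = (-18, -11)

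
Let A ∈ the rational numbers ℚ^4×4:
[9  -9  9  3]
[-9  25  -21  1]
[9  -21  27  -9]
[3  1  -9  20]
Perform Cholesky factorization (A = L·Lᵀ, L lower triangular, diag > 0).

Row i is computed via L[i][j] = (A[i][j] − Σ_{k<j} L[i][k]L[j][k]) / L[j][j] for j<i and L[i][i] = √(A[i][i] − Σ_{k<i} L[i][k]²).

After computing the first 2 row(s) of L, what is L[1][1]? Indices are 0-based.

Step 1: L[0][0] = √(9) = 3.
  L[1][0] = (-9) / L[0][0] = -3.
Step 2: L[1][1] = √(16) = 4.

L[1][1] = 4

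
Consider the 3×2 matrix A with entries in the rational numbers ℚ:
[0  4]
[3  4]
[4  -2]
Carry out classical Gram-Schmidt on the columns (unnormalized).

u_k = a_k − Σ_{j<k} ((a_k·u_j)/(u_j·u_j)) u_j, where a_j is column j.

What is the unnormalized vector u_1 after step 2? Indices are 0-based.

u_1 = (4, 88/25, -66/25)

Step 1: u_0 = a_0 = (0, 3, 4).
Step 2: u_1 = a_1 − (4/25)·u_0 = (4, 88/25, -66/25).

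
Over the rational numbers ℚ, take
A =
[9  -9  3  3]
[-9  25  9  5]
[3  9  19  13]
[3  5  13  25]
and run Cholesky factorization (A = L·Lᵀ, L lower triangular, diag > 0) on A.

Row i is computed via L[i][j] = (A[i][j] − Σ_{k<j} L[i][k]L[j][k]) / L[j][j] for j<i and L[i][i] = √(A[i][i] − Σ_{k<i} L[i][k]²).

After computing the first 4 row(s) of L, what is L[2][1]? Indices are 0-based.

Step 1: L[0][0] = √(9) = 3.
  L[1][0] = (-9) / L[0][0] = -3.
Step 2: L[1][1] = √(16) = 4.
  L[2][0] = (3) / L[0][0] = 1.
  L[2][1] = (12) / L[1][1] = 3.
Step 3: L[2][2] = √(9) = 3.
  L[3][0] = (3) / L[0][0] = 1.
  L[3][1] = (8) / L[1][1] = 2.
  L[3][2] = (6) / L[2][2] = 2.
Step 4: L[3][3] = √(16) = 4.

L[2][1] = 3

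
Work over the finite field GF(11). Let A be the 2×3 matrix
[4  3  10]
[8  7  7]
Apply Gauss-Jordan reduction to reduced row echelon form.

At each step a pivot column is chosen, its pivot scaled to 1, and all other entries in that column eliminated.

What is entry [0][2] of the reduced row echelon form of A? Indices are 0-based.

pivot(0,0)=4: scale R0 → (1, 9, 8)
  clear (1,0): R1 −= (8)R0 → (0, 1, 9)
pivot(1,1)=1: scale R1 → (0, 1, 9)
  clear (0,1): R0 −= (9)R1 → (1, 0, 4)

M[0][2] = 4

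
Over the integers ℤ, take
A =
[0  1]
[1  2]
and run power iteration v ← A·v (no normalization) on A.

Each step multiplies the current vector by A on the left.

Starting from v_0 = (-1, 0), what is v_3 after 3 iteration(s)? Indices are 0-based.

v_3 = (-2, -5)

v_0 = (-1, 0).
v_1 = A·v_0 = (0, -1).
v_2 = A·v_1 = (-1, -2).
v_3 = A·v_2 = (-2, -5).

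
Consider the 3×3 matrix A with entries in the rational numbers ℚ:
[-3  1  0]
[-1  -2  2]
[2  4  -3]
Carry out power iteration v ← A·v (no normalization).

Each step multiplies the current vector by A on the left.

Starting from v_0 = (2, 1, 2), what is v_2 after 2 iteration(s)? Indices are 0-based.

v_0 = (2, 1, 2).
v_1 = A·v_0 = (-5, 0, 2).
v_2 = A·v_1 = (15, 9, -16).

v_2 = (15, 9, -16)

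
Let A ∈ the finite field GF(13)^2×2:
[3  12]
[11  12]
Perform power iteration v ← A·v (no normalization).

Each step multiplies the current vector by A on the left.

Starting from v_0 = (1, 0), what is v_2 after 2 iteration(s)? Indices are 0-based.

v_2 = (11, 9)

v_0 = (1, 0).
v_1 = A·v_0 = (3, 11).
v_2 = A·v_1 = (11, 9).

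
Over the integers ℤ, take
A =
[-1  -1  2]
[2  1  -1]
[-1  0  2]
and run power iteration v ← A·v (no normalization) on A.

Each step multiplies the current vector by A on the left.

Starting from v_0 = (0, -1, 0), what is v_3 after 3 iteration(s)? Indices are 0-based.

v_0 = (0, -1, 0).
v_1 = A·v_0 = (1, -1, 0).
v_2 = A·v_1 = (0, 1, -1).
v_3 = A·v_2 = (-3, 2, -2).

v_3 = (-3, 2, -2)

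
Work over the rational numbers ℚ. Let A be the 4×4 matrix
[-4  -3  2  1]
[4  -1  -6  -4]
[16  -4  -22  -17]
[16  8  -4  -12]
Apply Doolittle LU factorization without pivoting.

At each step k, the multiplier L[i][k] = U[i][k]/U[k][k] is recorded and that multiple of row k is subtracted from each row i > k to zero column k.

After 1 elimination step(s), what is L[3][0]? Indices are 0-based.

[col 0] pivot -4
  R1 -= -1*R0 → (0, -4, -4, -3)  (L[1][0] := -1)
  R2 -= -4*R0 → (0, -16, -14, -13)  (L[2][0] := -4)
  R3 -= -4*R0 → (0, -4, 4, -8)  (L[3][0] := -4)

L[3][0] = -4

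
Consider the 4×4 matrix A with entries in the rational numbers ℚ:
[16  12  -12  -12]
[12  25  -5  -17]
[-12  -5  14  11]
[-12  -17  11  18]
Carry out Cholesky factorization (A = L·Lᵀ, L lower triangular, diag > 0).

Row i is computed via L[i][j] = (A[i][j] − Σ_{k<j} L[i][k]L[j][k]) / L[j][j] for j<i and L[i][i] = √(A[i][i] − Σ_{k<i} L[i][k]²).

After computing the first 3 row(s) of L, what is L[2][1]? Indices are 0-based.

L[2][1] = 1

Step 1: L[0][0] = √(16) = 4.
  L[1][0] = (12) / L[0][0] = 3.
Step 2: L[1][1] = √(16) = 4.
  L[2][0] = (-12) / L[0][0] = -3.
  L[2][1] = (4) / L[1][1] = 1.
Step 3: L[2][2] = √(4) = 2.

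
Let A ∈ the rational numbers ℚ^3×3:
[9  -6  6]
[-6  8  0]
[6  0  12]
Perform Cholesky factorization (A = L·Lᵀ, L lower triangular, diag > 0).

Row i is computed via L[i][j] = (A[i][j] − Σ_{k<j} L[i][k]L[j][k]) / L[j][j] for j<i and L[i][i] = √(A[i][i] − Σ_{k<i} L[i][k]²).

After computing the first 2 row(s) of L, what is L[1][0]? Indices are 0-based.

L[1][0] = -2

Step 1: L[0][0] = √(9) = 3.
  L[1][0] = (-6) / L[0][0] = -2.
Step 2: L[1][1] = √(4) = 2.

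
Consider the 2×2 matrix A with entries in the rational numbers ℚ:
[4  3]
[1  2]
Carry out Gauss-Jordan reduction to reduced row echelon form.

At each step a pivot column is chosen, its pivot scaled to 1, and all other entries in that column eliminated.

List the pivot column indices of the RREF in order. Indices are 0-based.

pivot columns: 0, 1

pivot(0,0)=4: scale R0 → (1, 3/4)
  clear (1,0): R1 −= (1)R0 → (0, 5/4)
pivot(1,1)=5/4: scale R1 → (0, 1)
  clear (0,1): R0 −= (3/4)R1 → (1, 0)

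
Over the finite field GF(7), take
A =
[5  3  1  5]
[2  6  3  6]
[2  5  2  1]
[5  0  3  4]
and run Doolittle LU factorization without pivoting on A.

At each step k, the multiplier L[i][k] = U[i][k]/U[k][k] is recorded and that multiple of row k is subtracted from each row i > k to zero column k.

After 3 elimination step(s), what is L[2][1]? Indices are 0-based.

Step 1: pivot at (0,0) is 5.
  row1 ← row1 − (6)·row0  ⇒  L[1][0]=6, U row1=(0, 2, 4, 4)
  row2 ← row2 − (6)·row0  ⇒  L[2][0]=6, U row2=(0, 1, 3, 6)
  row3 ← row3 − (1)·row0  ⇒  L[3][0]=1, U row3=(0, 4, 2, 6)
Step 2: pivot at (1,1) is 2.
  row2 ← row2 − (4)·row1  ⇒  L[2][1]=4, U row2=(0, 0, 1, 4)
  row3 ← row3 − (2)·row1  ⇒  L[3][1]=2, U row3=(0, 0, 1, 5)
Step 3: pivot at (2,2) is 1.
  row3 ← row3 − (1)·row2  ⇒  L[3][2]=1, U row3=(0, 0, 0, 1)

L[2][1] = 4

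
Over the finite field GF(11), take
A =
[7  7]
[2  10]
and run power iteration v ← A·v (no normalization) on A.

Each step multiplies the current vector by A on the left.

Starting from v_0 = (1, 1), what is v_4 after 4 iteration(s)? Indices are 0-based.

v_4 = (5, 4)

v_0 = (1, 1).
v_1 = A·v_0 = (3, 1).
v_2 = A·v_1 = (6, 5).
v_3 = A·v_2 = (0, 7).
v_4 = A·v_3 = (5, 4).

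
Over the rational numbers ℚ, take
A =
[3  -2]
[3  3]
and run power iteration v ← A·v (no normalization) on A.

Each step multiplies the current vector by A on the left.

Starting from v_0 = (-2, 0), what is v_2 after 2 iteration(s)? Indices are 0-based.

v_0 = (-2, 0).
v_1 = A·v_0 = (-6, -6).
v_2 = A·v_1 = (-6, -36).

v_2 = (-6, -36)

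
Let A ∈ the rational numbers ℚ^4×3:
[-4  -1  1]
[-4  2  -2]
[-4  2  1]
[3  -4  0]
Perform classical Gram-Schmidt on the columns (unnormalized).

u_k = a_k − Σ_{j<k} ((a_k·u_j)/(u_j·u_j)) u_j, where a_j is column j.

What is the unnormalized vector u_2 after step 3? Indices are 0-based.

u_2 = (130/283, -548/283, 301/283, -156/283)

Step 1: u_0 = a_0 = (-4, -4, -4, 3).
Step 2: u_1 = a_1 − (-8/19)·u_0 = (-51/19, 6/19, 6/19, -52/19).
Step 3: u_2 = a_2 − (0)·u_0 − (-57/283)·u_1 = (130/283, -548/283, 301/283, -156/283).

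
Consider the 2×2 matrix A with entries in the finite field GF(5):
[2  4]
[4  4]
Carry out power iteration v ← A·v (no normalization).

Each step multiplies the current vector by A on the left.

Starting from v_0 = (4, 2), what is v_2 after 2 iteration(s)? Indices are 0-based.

v_0 = (4, 2).
v_1 = A·v_0 = (1, 4).
v_2 = A·v_1 = (3, 0).

v_2 = (3, 0)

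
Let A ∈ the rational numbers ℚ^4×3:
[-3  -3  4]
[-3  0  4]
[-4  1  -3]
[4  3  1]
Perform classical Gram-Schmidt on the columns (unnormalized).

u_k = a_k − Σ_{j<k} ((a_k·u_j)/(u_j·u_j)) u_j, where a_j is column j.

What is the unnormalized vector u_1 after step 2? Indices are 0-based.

u_1 = (-99/50, 51/50, 59/25, 41/25)

Step 1: u_0 = a_0 = (-3, -3, -4, 4).
Step 2: u_1 = a_1 − (17/50)·u_0 = (-99/50, 51/50, 59/25, 41/25).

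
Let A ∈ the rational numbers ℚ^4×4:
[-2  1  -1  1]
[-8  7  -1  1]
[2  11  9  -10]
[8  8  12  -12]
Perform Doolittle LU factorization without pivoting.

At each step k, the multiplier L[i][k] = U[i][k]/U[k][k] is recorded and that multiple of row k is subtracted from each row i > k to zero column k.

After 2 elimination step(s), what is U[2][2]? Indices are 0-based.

U[2][2] = -4

Step 1: pivot at (0,0) is -2.
  row1 ← row1 − (4)·row0  ⇒  L[1][0]=4, U row1=(0, 3, 3, -3)
  row2 ← row2 − (-1)·row0  ⇒  L[2][0]=-1, U row2=(0, 12, 8, -9)
  row3 ← row3 − (-4)·row0  ⇒  L[3][0]=-4, U row3=(0, 12, 8, -8)
Step 2: pivot at (1,1) is 3.
  row2 ← row2 − (4)·row1  ⇒  L[2][1]=4, U row2=(0, 0, -4, 3)
  row3 ← row3 − (4)·row1  ⇒  L[3][1]=4, U row3=(0, 0, -4, 4)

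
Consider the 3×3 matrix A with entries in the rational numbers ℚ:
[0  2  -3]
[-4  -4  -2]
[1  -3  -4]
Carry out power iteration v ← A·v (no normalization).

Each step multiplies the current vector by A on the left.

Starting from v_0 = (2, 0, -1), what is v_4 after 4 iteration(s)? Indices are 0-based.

v_0 = (2, 0, -1).
v_1 = A·v_0 = (3, -6, 6).
v_2 = A·v_1 = (-30, 0, -3).
v_3 = A·v_2 = (9, 126, -18).
v_4 = A·v_3 = (306, -504, -297).

v_4 = (306, -504, -297)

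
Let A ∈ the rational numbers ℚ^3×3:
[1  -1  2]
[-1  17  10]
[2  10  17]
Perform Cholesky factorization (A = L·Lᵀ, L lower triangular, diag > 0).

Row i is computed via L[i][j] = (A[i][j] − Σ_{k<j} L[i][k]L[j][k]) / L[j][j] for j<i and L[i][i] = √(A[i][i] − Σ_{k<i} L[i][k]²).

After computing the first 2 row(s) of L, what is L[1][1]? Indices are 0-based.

L[1][1] = 4

Step 1: L[0][0] = √(1) = 1.
  L[1][0] = (-1) / L[0][0] = -1.
Step 2: L[1][1] = √(16) = 4.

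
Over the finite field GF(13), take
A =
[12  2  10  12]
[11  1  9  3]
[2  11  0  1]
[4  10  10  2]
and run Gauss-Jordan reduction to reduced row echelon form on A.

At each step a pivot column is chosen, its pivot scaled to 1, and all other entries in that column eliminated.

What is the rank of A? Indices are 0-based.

rank = 4

pivot(0,0)=12: scale R0 → (1, 11, 3, 1)
  clear (1,0): R1 −= (11)R0 → (0, 10, 2, 5)
  clear (2,0): R2 −= (2)R0 → (0, 2, 7, 12)
  clear (3,0): R3 −= (4)R0 → (0, 5, 11, 11)
pivot(1,1)=10: scale R1 → (0, 1, 8, 7)
  clear (0,1): R0 −= (11)R1 → (1, 0, 6, 2)
  clear (2,1): R2 −= (2)R1 → (0, 0, 4, 11)
  clear (3,1): R3 −= (5)R1 → (0, 0, 10, 2)
pivot(2,2)=4: scale R2 → (0, 0, 1, 6)
  clear (0,2): R0 −= (6)R2 → (1, 0, 0, 5)
  clear (1,2): R1 −= (8)R2 → (0, 1, 0, 11)
  clear (3,2): R3 −= (10)R2 → (0, 0, 0, 7)
pivot(3,3)=7: scale R3 → (0, 0, 0, 1)
  clear (0,3): R0 −= (5)R3 → (1, 0, 0, 0)
  clear (1,3): R1 −= (11)R3 → (0, 1, 0, 0)
  clear (2,3): R2 −= (6)R3 → (0, 0, 1, 0)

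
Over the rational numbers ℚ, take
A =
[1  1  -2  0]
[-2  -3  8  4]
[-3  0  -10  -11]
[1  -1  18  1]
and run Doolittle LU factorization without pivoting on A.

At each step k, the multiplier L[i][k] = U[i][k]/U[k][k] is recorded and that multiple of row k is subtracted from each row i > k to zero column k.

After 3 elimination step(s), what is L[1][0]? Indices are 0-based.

[col 0] pivot 1
  R1 -= -2*R0 → (0, -1, 4, 4)  (L[1][0] := -2)
  R2 -= -3*R0 → (0, 3, -16, -11)  (L[2][0] := -3)
  R3 -= 1*R0 → (0, -2, 20, 1)  (L[3][0] := 1)
[col 1] pivot -1
  R2 -= -3*R1 → (0, 0, -4, 1)  (L[2][1] := -3)
  R3 -= 2*R1 → (0, 0, 12, -7)  (L[3][1] := 2)
[col 2] pivot -4
  R3 -= -3*R2 → (0, 0, 0, -4)  (L[3][2] := -3)

L[1][0] = -2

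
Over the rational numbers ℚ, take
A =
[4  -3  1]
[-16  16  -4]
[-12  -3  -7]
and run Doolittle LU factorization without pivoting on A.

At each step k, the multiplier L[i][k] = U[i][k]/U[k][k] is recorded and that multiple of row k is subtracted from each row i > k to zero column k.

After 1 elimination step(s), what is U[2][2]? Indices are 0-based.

[col 0] pivot 4
  R1 -= -4*R0 → (0, 4, 0)  (L[1][0] := -4)
  R2 -= -3*R0 → (0, -12, -4)  (L[2][0] := -3)

U[2][2] = -4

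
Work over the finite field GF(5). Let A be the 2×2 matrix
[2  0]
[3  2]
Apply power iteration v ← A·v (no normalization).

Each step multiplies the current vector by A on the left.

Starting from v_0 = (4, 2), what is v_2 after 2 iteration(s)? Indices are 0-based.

v_2 = (1, 1)

v_0 = (4, 2).
v_1 = A·v_0 = (3, 1).
v_2 = A·v_1 = (1, 1).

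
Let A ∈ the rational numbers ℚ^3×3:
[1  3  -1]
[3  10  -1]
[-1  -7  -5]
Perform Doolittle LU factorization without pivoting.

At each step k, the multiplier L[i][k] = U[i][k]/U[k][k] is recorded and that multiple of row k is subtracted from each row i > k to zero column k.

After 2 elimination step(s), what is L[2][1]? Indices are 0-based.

[col 0] pivot 1
  R1 -= 3*R0 → (0, 1, 2)  (L[1][0] := 3)
  R2 -= -1*R0 → (0, -4, -6)  (L[2][0] := -1)
[col 1] pivot 1
  R2 -= -4*R1 → (0, 0, 2)  (L[2][1] := -4)

L[2][1] = -4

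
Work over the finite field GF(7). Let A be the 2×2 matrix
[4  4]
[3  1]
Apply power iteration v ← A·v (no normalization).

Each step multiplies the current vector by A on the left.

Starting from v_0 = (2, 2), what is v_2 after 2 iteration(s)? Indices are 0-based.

v_0 = (2, 2).
v_1 = A·v_0 = (2, 1).
v_2 = A·v_1 = (5, 0).

v_2 = (5, 0)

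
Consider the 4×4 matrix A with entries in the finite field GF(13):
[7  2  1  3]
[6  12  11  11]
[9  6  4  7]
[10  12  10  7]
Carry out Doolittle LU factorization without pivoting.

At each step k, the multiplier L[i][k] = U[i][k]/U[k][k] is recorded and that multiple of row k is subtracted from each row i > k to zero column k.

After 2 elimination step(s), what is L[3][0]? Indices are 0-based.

L[3][0] = 7

Step 1: pivot at (0,0) is 7.
  row1 ← row1 − (12)·row0  ⇒  L[1][0]=12, U row1=(0, 1, 12, 1)
  row2 ← row2 − (5)·row0  ⇒  L[2][0]=5, U row2=(0, 9, 12, 5)
  row3 ← row3 − (7)·row0  ⇒  L[3][0]=7, U row3=(0, 11, 3, 12)
Step 2: pivot at (1,1) is 1.
  row2 ← row2 − (9)·row1  ⇒  L[2][1]=9, U row2=(0, 0, 8, 9)
  row3 ← row3 − (11)·row1  ⇒  L[3][1]=11, U row3=(0, 0, 1, 1)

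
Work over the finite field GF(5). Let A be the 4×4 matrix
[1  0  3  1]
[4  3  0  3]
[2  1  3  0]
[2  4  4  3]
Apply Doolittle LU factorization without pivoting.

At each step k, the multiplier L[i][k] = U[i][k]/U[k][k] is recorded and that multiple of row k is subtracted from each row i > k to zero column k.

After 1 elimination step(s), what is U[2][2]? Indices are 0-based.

U[2][2] = 2

Step 1: pivot at (0,0) is 1.
  row1 ← row1 − (4)·row0  ⇒  L[1][0]=4, U row1=(0, 3, 3, 4)
  row2 ← row2 − (2)·row0  ⇒  L[2][0]=2, U row2=(0, 1, 2, 3)
  row3 ← row3 − (2)·row0  ⇒  L[3][0]=2, U row3=(0, 4, 3, 1)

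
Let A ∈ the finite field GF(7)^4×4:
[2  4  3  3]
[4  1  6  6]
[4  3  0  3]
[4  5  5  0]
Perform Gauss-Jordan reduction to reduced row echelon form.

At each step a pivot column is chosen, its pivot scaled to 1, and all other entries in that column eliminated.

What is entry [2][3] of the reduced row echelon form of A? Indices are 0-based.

M[2][3] = 0

step 1: normalize row 0 (÷2) = (1, 2, 5, 5)
  row 1: subtract 4×row0 = (0, 0, 0, 0)
  row 2: subtract 4×row0 = (0, 2, 1, 4)
  row 3: subtract 4×row0 = (0, 4, 6, 1)
step 2: exchange rows 1,2
step 2: normalize row 1 (÷2) = (0, 1, 4, 2)
  row 0: subtract 2×row1 = (1, 0, 4, 1)
  row 3: subtract 4×row1 = (0, 0, 4, 0)
step 3: exchange rows 2,3
step 3: normalize row 2 (÷4) = (0, 0, 1, 0)
  row 0: subtract 4×row2 = (1, 0, 0, 1)
  row 1: subtract 4×row2 = (0, 1, 0, 2)
skip col 3 (zero from row 3)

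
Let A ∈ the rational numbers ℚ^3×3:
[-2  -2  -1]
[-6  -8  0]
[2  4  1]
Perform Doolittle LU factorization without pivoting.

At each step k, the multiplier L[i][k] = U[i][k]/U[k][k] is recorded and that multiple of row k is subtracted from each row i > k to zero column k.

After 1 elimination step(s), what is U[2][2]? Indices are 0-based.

k=0: U[0][0]=-2
  eliminate (1,0): mult=3, new row 1: (0, -2, 3); set L[1][0]=3
  eliminate (2,0): mult=-1, new row 2: (0, 2, 0); set L[2][0]=-1

U[2][2] = 0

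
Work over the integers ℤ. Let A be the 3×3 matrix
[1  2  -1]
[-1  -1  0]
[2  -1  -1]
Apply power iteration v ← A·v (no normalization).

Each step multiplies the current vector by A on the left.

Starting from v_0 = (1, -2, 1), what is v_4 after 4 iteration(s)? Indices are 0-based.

v_4 = (18, -15, 25)

v_0 = (1, -2, 1).
v_1 = A·v_0 = (-4, 1, 3).
v_2 = A·v_1 = (-5, 3, -12).
v_3 = A·v_2 = (13, 2, -1).
v_4 = A·v_3 = (18, -15, 25).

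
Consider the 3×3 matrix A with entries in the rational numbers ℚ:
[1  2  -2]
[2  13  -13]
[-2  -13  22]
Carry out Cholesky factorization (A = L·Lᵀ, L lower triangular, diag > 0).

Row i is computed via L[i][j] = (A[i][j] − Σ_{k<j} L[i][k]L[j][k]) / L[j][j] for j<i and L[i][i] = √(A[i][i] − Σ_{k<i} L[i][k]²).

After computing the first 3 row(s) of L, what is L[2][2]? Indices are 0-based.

L[2][2] = 3

Step 1: L[0][0] = √(1) = 1.
  L[1][0] = (2) / L[0][0] = 2.
Step 2: L[1][1] = √(9) = 3.
  L[2][0] = (-2) / L[0][0] = -2.
  L[2][1] = (-9) / L[1][1] = -3.
Step 3: L[2][2] = √(9) = 3.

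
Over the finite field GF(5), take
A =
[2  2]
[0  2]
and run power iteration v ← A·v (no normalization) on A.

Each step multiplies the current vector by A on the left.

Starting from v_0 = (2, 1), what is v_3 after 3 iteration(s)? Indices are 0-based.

v_3 = (0, 3)

v_0 = (2, 1).
v_1 = A·v_0 = (1, 2).
v_2 = A·v_1 = (1, 4).
v_3 = A·v_2 = (0, 3).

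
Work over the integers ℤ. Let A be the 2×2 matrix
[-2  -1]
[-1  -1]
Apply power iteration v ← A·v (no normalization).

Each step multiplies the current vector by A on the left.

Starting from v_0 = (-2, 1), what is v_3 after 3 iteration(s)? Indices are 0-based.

v_0 = (-2, 1).
v_1 = A·v_0 = (3, 1).
v_2 = A·v_1 = (-7, -4).
v_3 = A·v_2 = (18, 11).

v_3 = (18, 11)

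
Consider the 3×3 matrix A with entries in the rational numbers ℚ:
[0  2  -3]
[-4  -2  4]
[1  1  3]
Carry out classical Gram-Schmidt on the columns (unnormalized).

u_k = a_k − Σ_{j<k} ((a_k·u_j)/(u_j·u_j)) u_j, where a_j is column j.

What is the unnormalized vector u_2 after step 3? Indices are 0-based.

u_2 = (-19/18, 19/18, 38/9)

Step 1: u_0 = a_0 = (0, -4, 1).
Step 2: u_1 = a_1 − (9/17)·u_0 = (2, 2/17, 8/17).
Step 3: u_2 = a_2 − (-13/17)·u_0 − (-35/36)·u_1 = (-19/18, 19/18, 38/9).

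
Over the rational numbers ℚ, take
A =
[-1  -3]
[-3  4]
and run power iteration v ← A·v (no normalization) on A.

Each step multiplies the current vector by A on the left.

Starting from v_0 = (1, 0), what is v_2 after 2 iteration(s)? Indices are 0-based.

v_0 = (1, 0).
v_1 = A·v_0 = (-1, -3).
v_2 = A·v_1 = (10, -9).

v_2 = (10, -9)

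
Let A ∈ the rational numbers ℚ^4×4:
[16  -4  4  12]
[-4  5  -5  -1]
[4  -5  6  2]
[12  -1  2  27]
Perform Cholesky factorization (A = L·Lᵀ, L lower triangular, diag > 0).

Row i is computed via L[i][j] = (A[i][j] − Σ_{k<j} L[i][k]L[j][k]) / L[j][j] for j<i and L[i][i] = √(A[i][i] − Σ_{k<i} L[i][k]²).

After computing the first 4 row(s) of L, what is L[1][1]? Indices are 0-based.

Step 1: L[0][0] = √(16) = 4.
  L[1][0] = (-4) / L[0][0] = -1.
Step 2: L[1][1] = √(4) = 2.
  L[2][0] = (4) / L[0][0] = 1.
  L[2][1] = (-4) / L[1][1] = -2.
Step 3: L[2][2] = √(1) = 1.
  L[3][0] = (12) / L[0][0] = 3.
  L[3][1] = (2) / L[1][1] = 1.
  L[3][2] = (1) / L[2][2] = 1.
Step 4: L[3][3] = √(16) = 4.

L[1][1] = 2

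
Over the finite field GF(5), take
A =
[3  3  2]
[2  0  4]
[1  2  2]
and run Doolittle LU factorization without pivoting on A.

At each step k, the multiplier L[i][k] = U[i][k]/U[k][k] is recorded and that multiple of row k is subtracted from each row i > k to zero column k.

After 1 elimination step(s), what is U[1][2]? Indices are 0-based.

U[1][2] = 1

k=0: U[0][0]=3
  eliminate (1,0): mult=4, new row 1: (0, 3, 1); set L[1][0]=4
  eliminate (2,0): mult=2, new row 2: (0, 1, 3); set L[2][0]=2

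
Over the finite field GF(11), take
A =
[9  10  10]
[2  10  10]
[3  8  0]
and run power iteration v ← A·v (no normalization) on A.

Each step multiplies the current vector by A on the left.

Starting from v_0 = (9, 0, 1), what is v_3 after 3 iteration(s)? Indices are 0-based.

v_3 = (4, 2, 8)

v_0 = (9, 0, 1).
v_1 = A·v_0 = (3, 6, 5).
v_2 = A·v_1 = (5, 6, 2).
v_3 = A·v_2 = (4, 2, 8).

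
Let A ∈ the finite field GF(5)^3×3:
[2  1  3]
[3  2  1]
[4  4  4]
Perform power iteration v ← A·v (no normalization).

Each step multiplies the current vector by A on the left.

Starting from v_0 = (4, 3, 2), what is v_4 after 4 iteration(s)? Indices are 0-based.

v_0 = (4, 3, 2).
v_1 = A·v_0 = (2, 0, 1).
v_2 = A·v_1 = (2, 2, 2).
v_3 = A·v_2 = (2, 2, 4).
v_4 = A·v_3 = (3, 4, 2).

v_4 = (3, 4, 2)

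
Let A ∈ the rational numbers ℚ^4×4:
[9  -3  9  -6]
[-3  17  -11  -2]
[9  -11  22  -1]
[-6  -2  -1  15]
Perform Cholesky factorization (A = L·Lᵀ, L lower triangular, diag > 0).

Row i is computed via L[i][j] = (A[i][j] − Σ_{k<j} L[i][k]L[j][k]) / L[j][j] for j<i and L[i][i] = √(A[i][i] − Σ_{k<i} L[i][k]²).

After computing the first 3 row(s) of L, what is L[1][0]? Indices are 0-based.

L[1][0] = -1

Step 1: L[0][0] = √(9) = 3.
  L[1][0] = (-3) / L[0][0] = -1.
Step 2: L[1][1] = √(16) = 4.
  L[2][0] = (9) / L[0][0] = 3.
  L[2][1] = (-8) / L[1][1] = -2.
Step 3: L[2][2] = √(9) = 3.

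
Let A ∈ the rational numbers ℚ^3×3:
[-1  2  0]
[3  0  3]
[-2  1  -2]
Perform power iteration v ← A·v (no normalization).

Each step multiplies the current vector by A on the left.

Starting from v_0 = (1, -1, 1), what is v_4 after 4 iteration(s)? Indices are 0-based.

v_4 = (285, -483, 433)

v_0 = (1, -1, 1).
v_1 = A·v_0 = (-3, 6, -5).
v_2 = A·v_1 = (15, -24, 22).
v_3 = A·v_2 = (-63, 111, -98).
v_4 = A·v_3 = (285, -483, 433).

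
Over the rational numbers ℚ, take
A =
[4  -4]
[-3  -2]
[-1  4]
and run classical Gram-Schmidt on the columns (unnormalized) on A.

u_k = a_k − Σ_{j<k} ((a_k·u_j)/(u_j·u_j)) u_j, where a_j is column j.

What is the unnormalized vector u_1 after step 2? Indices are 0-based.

Step 1: u_0 = a_0 = (4, -3, -1).
Step 2: u_1 = a_1 − (-7/13)·u_0 = (-24/13, -47/13, 45/13).

u_1 = (-24/13, -47/13, 45/13)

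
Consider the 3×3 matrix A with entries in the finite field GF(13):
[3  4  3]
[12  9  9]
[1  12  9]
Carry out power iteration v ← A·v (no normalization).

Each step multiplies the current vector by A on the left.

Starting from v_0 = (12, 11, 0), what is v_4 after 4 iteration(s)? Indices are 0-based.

v_0 = (12, 11, 0).
v_1 = A·v_0 = (2, 9, 1).
v_2 = A·v_1 = (6, 10, 2).
v_3 = A·v_2 = (12, 11, 1).
v_4 = A·v_3 = (5, 5, 10).

v_4 = (5, 5, 10)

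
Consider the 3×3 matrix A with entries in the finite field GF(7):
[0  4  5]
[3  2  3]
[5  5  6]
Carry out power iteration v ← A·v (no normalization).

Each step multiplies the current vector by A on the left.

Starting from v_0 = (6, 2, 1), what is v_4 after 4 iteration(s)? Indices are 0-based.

v_4 = (3, 4, 4)

v_0 = (6, 2, 1).
v_1 = A·v_0 = (6, 4, 4).
v_2 = A·v_1 = (1, 3, 4).
v_3 = A·v_2 = (4, 0, 2).
v_4 = A·v_3 = (3, 4, 4).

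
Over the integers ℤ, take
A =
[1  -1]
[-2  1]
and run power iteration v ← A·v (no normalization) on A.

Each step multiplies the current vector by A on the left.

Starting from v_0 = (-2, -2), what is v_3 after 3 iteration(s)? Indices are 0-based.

v_0 = (-2, -2).
v_1 = A·v_0 = (0, 2).
v_2 = A·v_1 = (-2, 2).
v_3 = A·v_2 = (-4, 6).

v_3 = (-4, 6)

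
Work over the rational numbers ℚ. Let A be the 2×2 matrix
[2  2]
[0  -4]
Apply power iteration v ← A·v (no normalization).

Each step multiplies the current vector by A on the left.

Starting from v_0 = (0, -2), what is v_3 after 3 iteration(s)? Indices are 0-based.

v_0 = (0, -2).
v_1 = A·v_0 = (-4, 8).
v_2 = A·v_1 = (8, -32).
v_3 = A·v_2 = (-48, 128).

v_3 = (-48, 128)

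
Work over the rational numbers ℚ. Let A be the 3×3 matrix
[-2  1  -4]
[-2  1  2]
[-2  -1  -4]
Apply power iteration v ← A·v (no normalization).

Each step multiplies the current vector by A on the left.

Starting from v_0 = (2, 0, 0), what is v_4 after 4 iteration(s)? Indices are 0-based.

v_0 = (2, 0, 0).
v_1 = A·v_0 = (-4, -4, -4).
v_2 = A·v_1 = (20, -4, 28).
v_3 = A·v_2 = (-156, 12, -148).
v_4 = A·v_3 = (916, 28, 892).

v_4 = (916, 28, 892)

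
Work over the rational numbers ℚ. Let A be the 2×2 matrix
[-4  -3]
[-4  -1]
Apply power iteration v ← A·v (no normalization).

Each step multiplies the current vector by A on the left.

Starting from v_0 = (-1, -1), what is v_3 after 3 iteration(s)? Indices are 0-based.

v_3 = (271, 205)

v_0 = (-1, -1).
v_1 = A·v_0 = (7, 5).
v_2 = A·v_1 = (-43, -33).
v_3 = A·v_2 = (271, 205).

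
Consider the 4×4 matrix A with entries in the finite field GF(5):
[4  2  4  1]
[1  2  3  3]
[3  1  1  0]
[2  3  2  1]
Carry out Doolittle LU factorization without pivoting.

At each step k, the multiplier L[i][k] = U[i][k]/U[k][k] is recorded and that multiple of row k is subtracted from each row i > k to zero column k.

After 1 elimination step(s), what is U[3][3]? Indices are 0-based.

Step 1: pivot at (0,0) is 4.
  row1 ← row1 − (4)·row0  ⇒  L[1][0]=4, U row1=(0, 4, 2, 4)
  row2 ← row2 − (2)·row0  ⇒  L[2][0]=2, U row2=(0, 2, 3, 3)
  row3 ← row3 − (3)·row0  ⇒  L[3][0]=3, U row3=(0, 2, 0, 3)

U[3][3] = 3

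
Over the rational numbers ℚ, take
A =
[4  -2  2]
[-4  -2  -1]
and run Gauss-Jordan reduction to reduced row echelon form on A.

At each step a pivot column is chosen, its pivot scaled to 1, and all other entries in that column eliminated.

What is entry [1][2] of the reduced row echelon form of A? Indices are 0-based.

M[1][2] = -1/4

[1] R0 /= 4  ⇒  (1, -1/2, 1/2)
     R1 -= -4·R0  ⇒  (0, -4, 1)
[2] R1 /= -4  ⇒  (0, 1, -1/4)
     R0 -= -1/2·R1  ⇒  (1, 0, 3/8)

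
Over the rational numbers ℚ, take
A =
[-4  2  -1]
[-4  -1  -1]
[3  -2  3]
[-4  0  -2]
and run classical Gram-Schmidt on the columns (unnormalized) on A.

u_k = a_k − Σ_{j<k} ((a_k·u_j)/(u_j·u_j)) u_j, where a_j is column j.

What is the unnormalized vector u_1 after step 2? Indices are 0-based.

Step 1: u_0 = a_0 = (-4, -4, 3, -4).
Step 2: u_1 = a_1 − (-10/57)·u_0 = (74/57, -97/57, -28/19, -40/57).

u_1 = (74/57, -97/57, -28/19, -40/57)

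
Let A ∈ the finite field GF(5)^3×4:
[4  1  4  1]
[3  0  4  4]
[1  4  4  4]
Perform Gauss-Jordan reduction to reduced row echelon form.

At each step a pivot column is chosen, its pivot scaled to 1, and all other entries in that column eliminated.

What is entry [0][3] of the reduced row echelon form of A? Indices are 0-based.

M[0][3] = 3

step 1: normalize row 0 (÷4) = (1, 4, 1, 4)
  row 1: subtract 3×row0 = (0, 3, 1, 2)
  row 2: subtract 1×row0 = (0, 0, 3, 0)
step 2: normalize row 1 (÷3) = (0, 1, 2, 4)
  row 0: subtract 4×row1 = (1, 0, 3, 3)
step 3: normalize row 2 (÷3) = (0, 0, 1, 0)
  row 0: subtract 3×row2 = (1, 0, 0, 3)
  row 1: subtract 2×row2 = (0, 1, 0, 4)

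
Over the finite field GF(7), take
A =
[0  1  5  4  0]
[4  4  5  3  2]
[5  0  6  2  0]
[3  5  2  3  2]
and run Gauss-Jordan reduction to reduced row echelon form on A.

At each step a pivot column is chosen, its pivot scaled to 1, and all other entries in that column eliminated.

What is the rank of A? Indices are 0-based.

pivot(0,0): swap R0↔R1
pivot(0,0)=4: scale R0 → (1, 1, 3, 6, 4)
  clear (2,0): R2 −= (5)R0 → (0, 2, 5, 0, 1)
  clear (3,0): R3 −= (3)R0 → (0, 2, 0, 6, 4)
pivot(1,1)=1: scale R1 → (0, 1, 5, 4, 0)
  clear (0,1): R0 −= (1)R1 → (1, 0, 5, 2, 4)
  clear (2,1): R2 −= (2)R1 → (0, 0, 2, 6, 1)
  clear (3,1): R3 −= (2)R1 → (0, 0, 4, 5, 4)
pivot(2,2)=2: scale R2 → (0, 0, 1, 3, 4)
  clear (0,2): R0 −= (5)R2 → (1, 0, 0, 1, 5)
  clear (1,2): R1 −= (5)R2 → (0, 1, 0, 3, 1)
  clear (3,2): R3 −= (4)R2 → (0, 0, 0, 0, 2)
col 3: no nonzero at/below row 3; advance.
pivot(3,4)=2: scale R3 → (0, 0, 0, 0, 1)
  clear (0,4): R0 −= (5)R3 → (1, 0, 0, 1, 0)
  clear (1,4): R1 −= (1)R3 → (0, 1, 0, 3, 0)
  clear (2,4): R2 −= (4)R3 → (0, 0, 1, 3, 0)

rank = 4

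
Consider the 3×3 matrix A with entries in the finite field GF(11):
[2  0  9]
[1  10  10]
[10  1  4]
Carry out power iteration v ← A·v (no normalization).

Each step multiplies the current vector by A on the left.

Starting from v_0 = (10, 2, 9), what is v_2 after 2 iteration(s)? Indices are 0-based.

v_2 = (3, 8, 10)

v_0 = (10, 2, 9).
v_1 = A·v_0 = (2, 10, 6).
v_2 = A·v_1 = (3, 8, 10).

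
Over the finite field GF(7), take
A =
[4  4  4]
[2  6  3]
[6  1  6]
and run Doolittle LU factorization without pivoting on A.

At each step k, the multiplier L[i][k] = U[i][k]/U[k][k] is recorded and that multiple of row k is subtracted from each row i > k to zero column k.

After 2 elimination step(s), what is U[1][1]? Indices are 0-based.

[col 0] pivot 4
  R1 -= 4*R0 → (0, 4, 1)  (L[1][0] := 4)
  R2 -= 5*R0 → (0, 2, 0)  (L[2][0] := 5)
[col 1] pivot 4
  R2 -= 4*R1 → (0, 0, 3)  (L[2][1] := 4)

U[1][1] = 4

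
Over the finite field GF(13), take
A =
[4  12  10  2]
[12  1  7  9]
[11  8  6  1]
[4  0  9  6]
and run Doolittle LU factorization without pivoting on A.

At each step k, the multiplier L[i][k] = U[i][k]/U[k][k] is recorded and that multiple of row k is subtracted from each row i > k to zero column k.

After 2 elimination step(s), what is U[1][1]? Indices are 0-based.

U[1][1] = 4

[col 0] pivot 4
  R1 -= 3*R0 → (0, 4, 3, 3)  (L[1][0] := 3)
  R2 -= 6*R0 → (0, 1, 11, 2)  (L[2][0] := 6)
  R3 -= 1*R0 → (0, 1, 12, 4)  (L[3][0] := 1)
[col 1] pivot 4
  R2 -= 10*R1 → (0, 0, 7, 11)  (L[2][1] := 10)
  R3 -= 10*R1 → (0, 0, 8, 0)  (L[3][1] := 10)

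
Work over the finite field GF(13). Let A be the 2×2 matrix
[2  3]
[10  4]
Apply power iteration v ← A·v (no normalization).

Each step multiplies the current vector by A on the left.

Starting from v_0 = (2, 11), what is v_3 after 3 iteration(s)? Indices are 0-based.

v_3 = (5, 3)

v_0 = (2, 11).
v_1 = A·v_0 = (11, 12).
v_2 = A·v_1 = (6, 2).
v_3 = A·v_2 = (5, 3).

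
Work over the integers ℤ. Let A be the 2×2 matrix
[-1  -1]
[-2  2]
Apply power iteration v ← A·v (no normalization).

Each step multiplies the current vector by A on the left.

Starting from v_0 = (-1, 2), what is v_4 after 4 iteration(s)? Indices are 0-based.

v_4 = (-29, 94)

v_0 = (-1, 2).
v_1 = A·v_0 = (-1, 6).
v_2 = A·v_1 = (-5, 14).
v_3 = A·v_2 = (-9, 38).
v_4 = A·v_3 = (-29, 94).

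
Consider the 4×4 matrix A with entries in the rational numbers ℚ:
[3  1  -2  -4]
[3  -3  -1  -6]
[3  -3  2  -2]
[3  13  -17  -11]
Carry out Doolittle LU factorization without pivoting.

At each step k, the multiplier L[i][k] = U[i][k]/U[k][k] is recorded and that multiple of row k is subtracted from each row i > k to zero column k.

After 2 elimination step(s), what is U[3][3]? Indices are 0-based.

[col 0] pivot 3
  R1 -= 1*R0 → (0, -4, 1, -2)  (L[1][0] := 1)
  R2 -= 1*R0 → (0, -4, 4, 2)  (L[2][0] := 1)
  R3 -= 1*R0 → (0, 12, -15, -7)  (L[3][0] := 1)
[col 1] pivot -4
  R2 -= 1*R1 → (0, 0, 3, 4)  (L[2][1] := 1)
  R3 -= -3*R1 → (0, 0, -12, -13)  (L[3][1] := -3)

U[3][3] = -13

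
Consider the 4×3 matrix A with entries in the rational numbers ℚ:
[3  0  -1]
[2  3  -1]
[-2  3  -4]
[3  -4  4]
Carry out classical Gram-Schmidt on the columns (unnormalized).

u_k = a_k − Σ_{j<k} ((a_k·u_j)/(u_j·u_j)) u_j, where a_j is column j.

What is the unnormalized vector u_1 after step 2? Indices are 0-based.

u_1 = (18/13, 51/13, 27/13, -34/13)

Step 1: u_0 = a_0 = (3, 2, -2, 3).
Step 2: u_1 = a_1 − (-6/13)·u_0 = (18/13, 51/13, 27/13, -34/13).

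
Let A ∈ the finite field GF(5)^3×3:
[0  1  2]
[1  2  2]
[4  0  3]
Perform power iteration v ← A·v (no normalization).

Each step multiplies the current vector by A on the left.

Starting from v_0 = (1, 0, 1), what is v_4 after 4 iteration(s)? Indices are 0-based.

v_0 = (1, 0, 1).
v_1 = A·v_0 = (2, 3, 2).
v_2 = A·v_1 = (2, 2, 4).
v_3 = A·v_2 = (0, 4, 0).
v_4 = A·v_3 = (4, 3, 0).

v_4 = (4, 3, 0)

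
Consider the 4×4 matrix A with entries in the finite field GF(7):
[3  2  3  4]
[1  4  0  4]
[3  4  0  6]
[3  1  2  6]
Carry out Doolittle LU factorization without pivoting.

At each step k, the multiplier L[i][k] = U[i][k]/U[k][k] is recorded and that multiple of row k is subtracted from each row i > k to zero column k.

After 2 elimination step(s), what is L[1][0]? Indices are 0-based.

k=0: U[0][0]=3
  eliminate (1,0): mult=5, new row 1: (0, 1, 6, 5); set L[1][0]=5
  eliminate (2,0): mult=1, new row 2: (0, 2, 4, 2); set L[2][0]=1
  eliminate (3,0): mult=1, new row 3: (0, 6, 6, 2); set L[3][0]=1
k=1: U[1][1]=1
  eliminate (2,1): mult=2, new row 2: (0, 0, 6, 6); set L[2][1]=2
  eliminate (3,1): mult=6, new row 3: (0, 0, 5, 0); set L[3][1]=6

L[1][0] = 5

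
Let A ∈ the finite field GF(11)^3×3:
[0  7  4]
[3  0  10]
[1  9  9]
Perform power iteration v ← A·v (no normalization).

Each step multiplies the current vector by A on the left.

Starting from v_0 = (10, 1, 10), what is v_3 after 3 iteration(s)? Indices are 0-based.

v_3 = (7, 3, 10)

v_0 = (10, 1, 10).
v_1 = A·v_0 = (3, 9, 10).
v_2 = A·v_1 = (4, 10, 9).
v_3 = A·v_2 = (7, 3, 10).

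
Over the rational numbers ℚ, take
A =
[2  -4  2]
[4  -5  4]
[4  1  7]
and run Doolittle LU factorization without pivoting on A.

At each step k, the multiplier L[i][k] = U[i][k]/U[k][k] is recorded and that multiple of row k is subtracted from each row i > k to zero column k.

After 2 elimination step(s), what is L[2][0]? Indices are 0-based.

Step 1: pivot at (0,0) is 2.
  row1 ← row1 − (2)·row0  ⇒  L[1][0]=2, U row1=(0, 3, 0)
  row2 ← row2 − (2)·row0  ⇒  L[2][0]=2, U row2=(0, 9, 3)
Step 2: pivot at (1,1) is 3.
  row2 ← row2 − (3)·row1  ⇒  L[2][1]=3, U row2=(0, 0, 3)

L[2][0] = 2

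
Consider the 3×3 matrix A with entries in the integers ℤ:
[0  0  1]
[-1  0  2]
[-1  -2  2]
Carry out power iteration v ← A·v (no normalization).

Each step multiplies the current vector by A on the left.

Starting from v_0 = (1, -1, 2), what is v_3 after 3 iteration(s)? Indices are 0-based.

v_3 = (2, -1, -17)

v_0 = (1, -1, 2).
v_1 = A·v_0 = (2, 3, 5).
v_2 = A·v_1 = (5, 8, 2).
v_3 = A·v_2 = (2, -1, -17).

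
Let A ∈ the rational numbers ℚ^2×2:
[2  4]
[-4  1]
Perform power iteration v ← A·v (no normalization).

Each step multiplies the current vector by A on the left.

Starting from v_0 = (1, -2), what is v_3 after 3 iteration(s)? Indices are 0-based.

v_3 = (0, 162)

v_0 = (1, -2).
v_1 = A·v_0 = (-6, -6).
v_2 = A·v_1 = (-36, 18).
v_3 = A·v_2 = (0, 162).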